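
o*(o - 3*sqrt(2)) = o^2 - 3*sqrt(2)*o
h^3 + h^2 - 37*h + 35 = (h - 5)*(h - 1)*(h + 7)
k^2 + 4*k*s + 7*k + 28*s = (k + 7)*(k + 4*s)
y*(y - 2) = y^2 - 2*y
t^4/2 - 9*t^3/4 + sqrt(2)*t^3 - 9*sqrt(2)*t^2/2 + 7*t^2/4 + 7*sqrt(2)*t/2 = t*(t/2 + sqrt(2))*(t - 7/2)*(t - 1)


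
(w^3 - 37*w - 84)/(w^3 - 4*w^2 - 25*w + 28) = (w + 3)/(w - 1)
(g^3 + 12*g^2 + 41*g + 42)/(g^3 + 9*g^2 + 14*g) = (g + 3)/g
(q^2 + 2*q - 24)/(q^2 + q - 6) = (q^2 + 2*q - 24)/(q^2 + q - 6)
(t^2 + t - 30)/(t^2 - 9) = (t^2 + t - 30)/(t^2 - 9)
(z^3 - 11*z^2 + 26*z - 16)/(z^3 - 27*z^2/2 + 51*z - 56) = 2*(z - 1)/(2*z - 7)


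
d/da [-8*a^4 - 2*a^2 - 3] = -32*a^3 - 4*a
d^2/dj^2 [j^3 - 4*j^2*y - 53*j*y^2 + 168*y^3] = 6*j - 8*y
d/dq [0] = 0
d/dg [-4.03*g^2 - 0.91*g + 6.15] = -8.06*g - 0.91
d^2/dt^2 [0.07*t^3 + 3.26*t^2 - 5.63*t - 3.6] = 0.42*t + 6.52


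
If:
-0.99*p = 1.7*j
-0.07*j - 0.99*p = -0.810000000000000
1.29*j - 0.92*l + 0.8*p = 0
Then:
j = -0.50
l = 0.05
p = 0.85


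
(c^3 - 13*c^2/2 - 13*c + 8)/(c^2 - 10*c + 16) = (c^2 + 3*c/2 - 1)/(c - 2)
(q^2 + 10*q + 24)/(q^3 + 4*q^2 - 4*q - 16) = (q + 6)/(q^2 - 4)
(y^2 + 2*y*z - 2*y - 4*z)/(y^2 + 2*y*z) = (y - 2)/y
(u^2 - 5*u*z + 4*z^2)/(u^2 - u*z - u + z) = (u - 4*z)/(u - 1)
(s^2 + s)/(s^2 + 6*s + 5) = s/(s + 5)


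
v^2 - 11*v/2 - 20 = (v - 8)*(v + 5/2)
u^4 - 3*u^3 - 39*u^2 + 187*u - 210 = (u - 5)*(u - 3)*(u - 2)*(u + 7)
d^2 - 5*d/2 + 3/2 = (d - 3/2)*(d - 1)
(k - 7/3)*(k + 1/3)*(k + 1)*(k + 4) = k^4 + 3*k^3 - 61*k^2/9 - 107*k/9 - 28/9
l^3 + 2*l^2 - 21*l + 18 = (l - 3)*(l - 1)*(l + 6)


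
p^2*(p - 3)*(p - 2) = p^4 - 5*p^3 + 6*p^2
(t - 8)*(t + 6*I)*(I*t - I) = I*t^3 - 6*t^2 - 9*I*t^2 + 54*t + 8*I*t - 48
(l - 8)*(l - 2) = l^2 - 10*l + 16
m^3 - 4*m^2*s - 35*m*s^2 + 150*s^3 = (m - 5*s)^2*(m + 6*s)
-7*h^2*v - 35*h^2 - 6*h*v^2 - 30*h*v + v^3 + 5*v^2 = (-7*h + v)*(h + v)*(v + 5)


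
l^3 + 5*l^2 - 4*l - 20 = (l - 2)*(l + 2)*(l + 5)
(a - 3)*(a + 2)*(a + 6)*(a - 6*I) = a^4 + 5*a^3 - 6*I*a^3 - 12*a^2 - 30*I*a^2 - 36*a + 72*I*a + 216*I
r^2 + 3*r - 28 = (r - 4)*(r + 7)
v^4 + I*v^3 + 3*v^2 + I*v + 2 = (v - I)^2*(v + I)*(v + 2*I)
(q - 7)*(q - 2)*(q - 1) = q^3 - 10*q^2 + 23*q - 14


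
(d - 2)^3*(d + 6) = d^4 - 24*d^2 + 64*d - 48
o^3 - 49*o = o*(o - 7)*(o + 7)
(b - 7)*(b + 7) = b^2 - 49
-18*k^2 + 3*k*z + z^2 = (-3*k + z)*(6*k + z)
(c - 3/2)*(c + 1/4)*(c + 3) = c^3 + 7*c^2/4 - 33*c/8 - 9/8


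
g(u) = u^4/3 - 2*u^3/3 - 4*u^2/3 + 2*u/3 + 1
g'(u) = 4*u^3/3 - 2*u^2 - 8*u/3 + 2/3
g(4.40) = 46.27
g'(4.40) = 63.79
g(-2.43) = 12.70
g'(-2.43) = -23.80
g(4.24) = 36.77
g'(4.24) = 55.04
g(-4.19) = 126.58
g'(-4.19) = -121.35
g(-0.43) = 0.53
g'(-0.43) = 1.34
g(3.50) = 8.44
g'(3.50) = 24.00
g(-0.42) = 0.54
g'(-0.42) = 1.34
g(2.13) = -3.21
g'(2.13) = -1.20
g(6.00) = 245.00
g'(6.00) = 200.67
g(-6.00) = 525.00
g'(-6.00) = -343.33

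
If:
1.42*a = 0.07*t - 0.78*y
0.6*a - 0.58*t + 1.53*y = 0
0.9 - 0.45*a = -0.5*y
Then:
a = 0.57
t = -2.81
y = -1.29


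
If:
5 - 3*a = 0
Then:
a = 5/3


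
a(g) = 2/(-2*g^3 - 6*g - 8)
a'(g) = 2*(6*g^2 + 6)/(-2*g^3 - 6*g - 8)^2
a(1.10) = -0.12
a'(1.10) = 0.09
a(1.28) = -0.10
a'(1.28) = 0.08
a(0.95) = -0.13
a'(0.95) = 0.10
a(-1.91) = 0.11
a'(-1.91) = 0.18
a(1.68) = -0.07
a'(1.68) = 0.06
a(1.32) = -0.10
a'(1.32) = 0.08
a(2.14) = -0.05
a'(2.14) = 0.04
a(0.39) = -0.19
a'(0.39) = 0.13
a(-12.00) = 0.00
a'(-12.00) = 0.00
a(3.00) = -0.02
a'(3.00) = 0.02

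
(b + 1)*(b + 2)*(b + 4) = b^3 + 7*b^2 + 14*b + 8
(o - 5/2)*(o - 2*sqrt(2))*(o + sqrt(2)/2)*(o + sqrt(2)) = o^4 - 5*o^3/2 - sqrt(2)*o^3/2 - 5*o^2 + 5*sqrt(2)*o^2/4 - 2*sqrt(2)*o + 25*o/2 + 5*sqrt(2)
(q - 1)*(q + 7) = q^2 + 6*q - 7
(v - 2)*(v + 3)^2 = v^3 + 4*v^2 - 3*v - 18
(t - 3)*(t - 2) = t^2 - 5*t + 6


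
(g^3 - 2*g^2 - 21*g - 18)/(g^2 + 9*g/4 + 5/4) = 4*(g^2 - 3*g - 18)/(4*g + 5)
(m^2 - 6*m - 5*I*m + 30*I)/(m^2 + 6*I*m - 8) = (m^2 - 6*m - 5*I*m + 30*I)/(m^2 + 6*I*m - 8)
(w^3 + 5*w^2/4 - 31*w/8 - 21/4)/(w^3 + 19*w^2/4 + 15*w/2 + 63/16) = 2*(w - 2)/(2*w + 3)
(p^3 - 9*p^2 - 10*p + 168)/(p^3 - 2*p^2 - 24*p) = (p - 7)/p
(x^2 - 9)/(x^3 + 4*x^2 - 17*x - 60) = (x - 3)/(x^2 + x - 20)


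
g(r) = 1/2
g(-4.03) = 0.50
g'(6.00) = 0.00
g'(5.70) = 0.00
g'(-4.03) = 0.00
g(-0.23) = 0.50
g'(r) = 0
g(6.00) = 0.50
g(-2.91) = 0.50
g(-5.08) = 0.50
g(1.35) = 0.50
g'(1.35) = 0.00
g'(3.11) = 0.00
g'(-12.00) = 0.00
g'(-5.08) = 0.00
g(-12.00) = 0.50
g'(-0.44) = 0.00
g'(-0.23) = 0.00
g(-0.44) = 0.50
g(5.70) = 0.50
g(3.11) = 0.50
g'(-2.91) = 0.00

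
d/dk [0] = 0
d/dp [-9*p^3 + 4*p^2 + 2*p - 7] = -27*p^2 + 8*p + 2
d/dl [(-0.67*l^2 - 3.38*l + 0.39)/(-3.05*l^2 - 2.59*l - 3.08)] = (-8.5737*l^2 + 6.5062*l + 11.4205)/(9.3025*l^4 + 15.799*l^3 + 25.4961*l^2 + 15.9544*l + 9.4864)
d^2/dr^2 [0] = 0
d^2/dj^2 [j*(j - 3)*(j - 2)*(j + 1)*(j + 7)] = 20*j^3 + 36*j^2 - 162*j + 26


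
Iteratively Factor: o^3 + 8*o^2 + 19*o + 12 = (o + 4)*(o^2 + 4*o + 3) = (o + 3)*(o + 4)*(o + 1)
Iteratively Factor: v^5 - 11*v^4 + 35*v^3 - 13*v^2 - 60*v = (v - 5)*(v^4 - 6*v^3 + 5*v^2 + 12*v) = (v - 5)*(v - 4)*(v^3 - 2*v^2 - 3*v) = (v - 5)*(v - 4)*(v - 3)*(v^2 + v) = (v - 5)*(v - 4)*(v - 3)*(v + 1)*(v)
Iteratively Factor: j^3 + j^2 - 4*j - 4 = (j + 2)*(j^2 - j - 2) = (j - 2)*(j + 2)*(j + 1)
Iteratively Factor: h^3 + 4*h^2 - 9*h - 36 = (h + 4)*(h^2 - 9) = (h + 3)*(h + 4)*(h - 3)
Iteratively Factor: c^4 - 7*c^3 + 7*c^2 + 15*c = (c)*(c^3 - 7*c^2 + 7*c + 15) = c*(c + 1)*(c^2 - 8*c + 15) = c*(c - 3)*(c + 1)*(c - 5)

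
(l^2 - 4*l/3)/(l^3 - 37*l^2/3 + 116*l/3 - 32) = l/(l^2 - 11*l + 24)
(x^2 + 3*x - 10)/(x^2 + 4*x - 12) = (x + 5)/(x + 6)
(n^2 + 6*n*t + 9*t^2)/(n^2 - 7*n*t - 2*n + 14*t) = (n^2 + 6*n*t + 9*t^2)/(n^2 - 7*n*t - 2*n + 14*t)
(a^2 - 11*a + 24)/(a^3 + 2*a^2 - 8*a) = (a^2 - 11*a + 24)/(a*(a^2 + 2*a - 8))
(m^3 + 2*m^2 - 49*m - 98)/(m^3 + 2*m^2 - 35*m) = (m^2 - 5*m - 14)/(m*(m - 5))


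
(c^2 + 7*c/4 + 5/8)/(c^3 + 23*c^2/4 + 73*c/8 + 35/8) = (2*c + 1)/(2*c^2 + 9*c + 7)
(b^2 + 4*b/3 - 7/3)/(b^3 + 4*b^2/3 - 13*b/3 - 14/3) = (b - 1)/(b^2 - b - 2)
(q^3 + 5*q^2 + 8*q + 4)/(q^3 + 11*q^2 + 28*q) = (q^3 + 5*q^2 + 8*q + 4)/(q*(q^2 + 11*q + 28))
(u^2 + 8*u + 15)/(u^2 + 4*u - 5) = (u + 3)/(u - 1)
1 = 1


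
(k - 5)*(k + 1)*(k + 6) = k^3 + 2*k^2 - 29*k - 30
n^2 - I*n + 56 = (n - 8*I)*(n + 7*I)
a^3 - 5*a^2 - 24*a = a*(a - 8)*(a + 3)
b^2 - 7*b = b*(b - 7)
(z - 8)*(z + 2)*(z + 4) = z^3 - 2*z^2 - 40*z - 64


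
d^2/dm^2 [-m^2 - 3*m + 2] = -2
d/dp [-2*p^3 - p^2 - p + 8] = -6*p^2 - 2*p - 1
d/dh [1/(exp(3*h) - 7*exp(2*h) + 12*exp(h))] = (-3*exp(2*h) + 14*exp(h) - 12)*exp(-h)/(exp(2*h) - 7*exp(h) + 12)^2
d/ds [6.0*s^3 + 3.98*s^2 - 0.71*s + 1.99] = 18.0*s^2 + 7.96*s - 0.71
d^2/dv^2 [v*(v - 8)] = 2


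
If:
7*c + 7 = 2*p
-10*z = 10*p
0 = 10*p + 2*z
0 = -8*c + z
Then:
No Solution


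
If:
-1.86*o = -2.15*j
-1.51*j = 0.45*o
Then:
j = 0.00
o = 0.00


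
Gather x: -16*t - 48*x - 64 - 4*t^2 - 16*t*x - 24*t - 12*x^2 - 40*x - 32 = -4*t^2 - 40*t - 12*x^2 + x*(-16*t - 88) - 96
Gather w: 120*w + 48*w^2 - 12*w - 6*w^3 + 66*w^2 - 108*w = -6*w^3 + 114*w^2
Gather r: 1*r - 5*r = -4*r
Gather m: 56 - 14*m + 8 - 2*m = 64 - 16*m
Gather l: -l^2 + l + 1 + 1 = -l^2 + l + 2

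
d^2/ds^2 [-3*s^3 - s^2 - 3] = -18*s - 2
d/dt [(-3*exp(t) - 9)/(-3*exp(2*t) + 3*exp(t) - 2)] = (-9*exp(2*t) - 54*exp(t) + 33)*exp(t)/(9*exp(4*t) - 18*exp(3*t) + 21*exp(2*t) - 12*exp(t) + 4)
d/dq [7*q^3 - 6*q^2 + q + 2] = 21*q^2 - 12*q + 1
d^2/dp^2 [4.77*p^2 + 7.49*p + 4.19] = 9.54000000000000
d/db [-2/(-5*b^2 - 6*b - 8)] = 4*(-5*b - 3)/(5*b^2 + 6*b + 8)^2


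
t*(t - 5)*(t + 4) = t^3 - t^2 - 20*t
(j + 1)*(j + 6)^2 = j^3 + 13*j^2 + 48*j + 36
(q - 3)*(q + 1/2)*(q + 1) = q^3 - 3*q^2/2 - 4*q - 3/2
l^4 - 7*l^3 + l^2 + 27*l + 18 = (l - 6)*(l - 3)*(l + 1)^2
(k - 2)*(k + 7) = k^2 + 5*k - 14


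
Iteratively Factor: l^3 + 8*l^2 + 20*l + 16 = (l + 2)*(l^2 + 6*l + 8) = (l + 2)^2*(l + 4)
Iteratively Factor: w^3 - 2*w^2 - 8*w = (w - 4)*(w^2 + 2*w) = (w - 4)*(w + 2)*(w)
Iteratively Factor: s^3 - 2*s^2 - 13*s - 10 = (s + 2)*(s^2 - 4*s - 5) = (s + 1)*(s + 2)*(s - 5)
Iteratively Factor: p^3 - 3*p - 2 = (p + 1)*(p^2 - p - 2) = (p + 1)^2*(p - 2)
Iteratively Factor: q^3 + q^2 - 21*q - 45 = (q + 3)*(q^2 - 2*q - 15) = (q - 5)*(q + 3)*(q + 3)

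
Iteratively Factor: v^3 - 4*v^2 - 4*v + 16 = (v - 2)*(v^2 - 2*v - 8) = (v - 4)*(v - 2)*(v + 2)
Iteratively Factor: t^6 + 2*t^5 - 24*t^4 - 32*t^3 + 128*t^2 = (t - 4)*(t^5 + 6*t^4 - 32*t^2) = t*(t - 4)*(t^4 + 6*t^3 - 32*t) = t*(t - 4)*(t + 4)*(t^3 + 2*t^2 - 8*t) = t*(t - 4)*(t + 4)^2*(t^2 - 2*t) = t^2*(t - 4)*(t + 4)^2*(t - 2)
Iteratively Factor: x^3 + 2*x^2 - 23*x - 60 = (x - 5)*(x^2 + 7*x + 12) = (x - 5)*(x + 3)*(x + 4)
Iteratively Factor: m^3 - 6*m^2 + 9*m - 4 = (m - 1)*(m^2 - 5*m + 4) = (m - 4)*(m - 1)*(m - 1)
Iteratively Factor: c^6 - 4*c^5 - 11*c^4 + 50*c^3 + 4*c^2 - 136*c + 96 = (c + 3)*(c^5 - 7*c^4 + 10*c^3 + 20*c^2 - 56*c + 32) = (c - 4)*(c + 3)*(c^4 - 3*c^3 - 2*c^2 + 12*c - 8) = (c - 4)*(c - 2)*(c + 3)*(c^3 - c^2 - 4*c + 4) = (c - 4)*(c - 2)*(c - 1)*(c + 3)*(c^2 - 4) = (c - 4)*(c - 2)*(c - 1)*(c + 2)*(c + 3)*(c - 2)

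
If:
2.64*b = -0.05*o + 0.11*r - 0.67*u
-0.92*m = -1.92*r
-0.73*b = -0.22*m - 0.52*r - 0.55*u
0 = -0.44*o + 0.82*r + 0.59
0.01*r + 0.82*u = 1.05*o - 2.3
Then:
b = 0.08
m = 0.60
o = 1.88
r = 0.29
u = -0.41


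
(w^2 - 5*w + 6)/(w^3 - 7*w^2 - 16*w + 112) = (w^2 - 5*w + 6)/(w^3 - 7*w^2 - 16*w + 112)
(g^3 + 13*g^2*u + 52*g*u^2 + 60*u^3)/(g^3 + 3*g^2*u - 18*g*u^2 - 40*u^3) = (-g - 6*u)/(-g + 4*u)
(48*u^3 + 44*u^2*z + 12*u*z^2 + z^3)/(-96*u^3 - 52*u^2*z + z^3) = (4*u + z)/(-8*u + z)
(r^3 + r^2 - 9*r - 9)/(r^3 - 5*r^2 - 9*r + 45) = (r + 1)/(r - 5)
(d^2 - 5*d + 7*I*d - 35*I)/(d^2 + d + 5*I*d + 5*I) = (d^2 + d*(-5 + 7*I) - 35*I)/(d^2 + d*(1 + 5*I) + 5*I)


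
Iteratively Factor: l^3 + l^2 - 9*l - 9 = (l + 1)*(l^2 - 9) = (l + 1)*(l + 3)*(l - 3)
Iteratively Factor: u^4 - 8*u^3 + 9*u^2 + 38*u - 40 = (u + 2)*(u^3 - 10*u^2 + 29*u - 20) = (u - 4)*(u + 2)*(u^2 - 6*u + 5) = (u - 5)*(u - 4)*(u + 2)*(u - 1)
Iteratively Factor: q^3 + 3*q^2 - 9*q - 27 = (q + 3)*(q^2 - 9) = (q + 3)^2*(q - 3)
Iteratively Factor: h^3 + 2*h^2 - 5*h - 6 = (h + 3)*(h^2 - h - 2) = (h + 1)*(h + 3)*(h - 2)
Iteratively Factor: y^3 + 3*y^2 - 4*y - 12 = (y - 2)*(y^2 + 5*y + 6) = (y - 2)*(y + 3)*(y + 2)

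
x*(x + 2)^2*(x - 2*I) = x^4 + 4*x^3 - 2*I*x^3 + 4*x^2 - 8*I*x^2 - 8*I*x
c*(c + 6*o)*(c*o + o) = c^3*o + 6*c^2*o^2 + c^2*o + 6*c*o^2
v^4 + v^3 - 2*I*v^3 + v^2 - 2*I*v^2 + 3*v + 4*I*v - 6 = (v - 1)*(v + 2)*(v - 3*I)*(v + I)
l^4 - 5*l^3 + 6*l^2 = l^2*(l - 3)*(l - 2)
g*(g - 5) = g^2 - 5*g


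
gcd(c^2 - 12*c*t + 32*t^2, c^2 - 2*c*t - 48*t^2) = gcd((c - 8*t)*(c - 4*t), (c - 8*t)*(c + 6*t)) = -c + 8*t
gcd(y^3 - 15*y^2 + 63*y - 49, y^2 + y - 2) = y - 1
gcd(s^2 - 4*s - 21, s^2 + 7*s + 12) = s + 3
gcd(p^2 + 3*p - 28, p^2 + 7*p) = p + 7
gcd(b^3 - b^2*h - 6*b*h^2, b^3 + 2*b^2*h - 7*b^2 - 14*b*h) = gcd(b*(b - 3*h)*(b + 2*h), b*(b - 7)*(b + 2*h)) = b^2 + 2*b*h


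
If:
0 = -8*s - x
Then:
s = -x/8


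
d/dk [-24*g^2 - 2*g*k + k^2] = -2*g + 2*k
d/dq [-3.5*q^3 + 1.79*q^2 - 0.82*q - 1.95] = -10.5*q^2 + 3.58*q - 0.82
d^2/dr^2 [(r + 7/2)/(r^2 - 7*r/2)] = 2*(-12*r^2*(2*r - 7) + (2*r + 7)*(4*r - 7)^2)/(r^3*(2*r - 7)^3)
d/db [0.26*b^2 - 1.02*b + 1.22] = 0.52*b - 1.02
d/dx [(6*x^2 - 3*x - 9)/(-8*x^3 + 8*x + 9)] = 3*((4*x - 1)*(-8*x^3 + 8*x + 9) - 8*(3*x^2 - 1)*(-2*x^2 + x + 3))/(-8*x^3 + 8*x + 9)^2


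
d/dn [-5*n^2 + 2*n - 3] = 2 - 10*n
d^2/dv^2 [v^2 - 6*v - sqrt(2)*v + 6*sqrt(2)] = 2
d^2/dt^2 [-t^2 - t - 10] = -2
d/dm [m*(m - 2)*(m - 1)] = 3*m^2 - 6*m + 2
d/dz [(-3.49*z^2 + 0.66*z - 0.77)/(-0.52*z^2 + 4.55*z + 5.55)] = (-15.5363*z^2 - 39.5398*z + 7.1665)/(0.2704*z^4 - 4.732*z^3 + 14.9305*z^2 + 50.505*z + 30.8025)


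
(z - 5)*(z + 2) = z^2 - 3*z - 10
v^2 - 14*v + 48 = (v - 8)*(v - 6)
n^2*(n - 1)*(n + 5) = n^4 + 4*n^3 - 5*n^2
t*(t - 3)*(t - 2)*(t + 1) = t^4 - 4*t^3 + t^2 + 6*t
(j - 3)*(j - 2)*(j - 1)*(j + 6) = j^4 - 25*j^2 + 60*j - 36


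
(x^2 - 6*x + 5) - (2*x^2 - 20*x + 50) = -x^2 + 14*x - 45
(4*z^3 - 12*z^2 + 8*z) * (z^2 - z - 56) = 4*z^5 - 16*z^4 - 204*z^3 + 664*z^2 - 448*z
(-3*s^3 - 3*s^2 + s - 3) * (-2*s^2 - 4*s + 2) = 6*s^5 + 18*s^4 + 4*s^3 - 4*s^2 + 14*s - 6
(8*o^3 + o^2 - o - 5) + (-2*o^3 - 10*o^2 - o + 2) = 6*o^3 - 9*o^2 - 2*o - 3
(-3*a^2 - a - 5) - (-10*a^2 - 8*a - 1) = 7*a^2 + 7*a - 4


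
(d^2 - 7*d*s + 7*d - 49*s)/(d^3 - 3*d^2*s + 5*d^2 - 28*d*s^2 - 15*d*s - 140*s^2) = (d + 7)/(d^2 + 4*d*s + 5*d + 20*s)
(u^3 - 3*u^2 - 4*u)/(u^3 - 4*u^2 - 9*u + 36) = u*(u + 1)/(u^2 - 9)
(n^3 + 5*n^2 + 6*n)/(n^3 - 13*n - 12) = n*(n + 2)/(n^2 - 3*n - 4)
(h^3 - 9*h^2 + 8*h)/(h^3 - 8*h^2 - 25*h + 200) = h*(h - 1)/(h^2 - 25)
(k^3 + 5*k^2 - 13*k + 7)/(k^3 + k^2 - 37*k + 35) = (k - 1)/(k - 5)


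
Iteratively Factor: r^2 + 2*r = (r + 2)*(r)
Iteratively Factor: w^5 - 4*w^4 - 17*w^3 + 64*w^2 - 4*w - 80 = (w - 2)*(w^4 - 2*w^3 - 21*w^2 + 22*w + 40) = (w - 2)*(w + 1)*(w^3 - 3*w^2 - 18*w + 40) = (w - 2)^2*(w + 1)*(w^2 - w - 20) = (w - 2)^2*(w + 1)*(w + 4)*(w - 5)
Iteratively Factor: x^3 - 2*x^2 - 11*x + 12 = (x + 3)*(x^2 - 5*x + 4) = (x - 1)*(x + 3)*(x - 4)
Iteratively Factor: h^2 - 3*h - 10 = (h + 2)*(h - 5)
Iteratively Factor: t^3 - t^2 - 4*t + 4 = (t + 2)*(t^2 - 3*t + 2) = (t - 1)*(t + 2)*(t - 2)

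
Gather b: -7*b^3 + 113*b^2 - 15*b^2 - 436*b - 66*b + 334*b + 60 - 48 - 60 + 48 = -7*b^3 + 98*b^2 - 168*b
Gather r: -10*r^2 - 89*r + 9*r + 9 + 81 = -10*r^2 - 80*r + 90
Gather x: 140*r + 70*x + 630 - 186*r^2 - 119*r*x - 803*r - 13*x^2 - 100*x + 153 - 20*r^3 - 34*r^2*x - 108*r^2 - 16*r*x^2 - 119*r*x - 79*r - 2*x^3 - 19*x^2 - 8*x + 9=-20*r^3 - 294*r^2 - 742*r - 2*x^3 + x^2*(-16*r - 32) + x*(-34*r^2 - 238*r - 38) + 792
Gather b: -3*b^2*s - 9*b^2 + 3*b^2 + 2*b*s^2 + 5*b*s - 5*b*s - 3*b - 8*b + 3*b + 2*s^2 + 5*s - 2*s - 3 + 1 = b^2*(-3*s - 6) + b*(2*s^2 - 8) + 2*s^2 + 3*s - 2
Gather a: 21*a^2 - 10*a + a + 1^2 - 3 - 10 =21*a^2 - 9*a - 12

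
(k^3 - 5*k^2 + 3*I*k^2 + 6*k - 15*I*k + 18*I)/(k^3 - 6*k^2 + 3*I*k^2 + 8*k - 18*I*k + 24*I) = (k - 3)/(k - 4)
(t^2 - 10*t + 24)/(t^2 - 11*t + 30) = (t - 4)/(t - 5)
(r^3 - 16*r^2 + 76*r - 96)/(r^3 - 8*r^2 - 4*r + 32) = (r - 6)/(r + 2)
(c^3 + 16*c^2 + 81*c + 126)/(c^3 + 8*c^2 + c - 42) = (c + 6)/(c - 2)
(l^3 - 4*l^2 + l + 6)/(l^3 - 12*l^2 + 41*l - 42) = (l + 1)/(l - 7)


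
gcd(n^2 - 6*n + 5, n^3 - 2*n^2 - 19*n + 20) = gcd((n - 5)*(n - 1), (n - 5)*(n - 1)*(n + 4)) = n^2 - 6*n + 5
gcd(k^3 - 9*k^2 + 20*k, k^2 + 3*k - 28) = k - 4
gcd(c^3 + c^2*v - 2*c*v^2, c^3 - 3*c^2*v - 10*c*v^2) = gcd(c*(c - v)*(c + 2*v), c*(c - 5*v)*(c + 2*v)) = c^2 + 2*c*v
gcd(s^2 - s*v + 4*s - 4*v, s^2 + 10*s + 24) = s + 4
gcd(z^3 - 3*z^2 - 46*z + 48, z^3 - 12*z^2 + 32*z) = z - 8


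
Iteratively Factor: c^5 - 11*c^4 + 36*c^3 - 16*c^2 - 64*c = (c + 1)*(c^4 - 12*c^3 + 48*c^2 - 64*c) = (c - 4)*(c + 1)*(c^3 - 8*c^2 + 16*c) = (c - 4)^2*(c + 1)*(c^2 - 4*c) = (c - 4)^3*(c + 1)*(c)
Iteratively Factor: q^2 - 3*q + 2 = (q - 1)*(q - 2)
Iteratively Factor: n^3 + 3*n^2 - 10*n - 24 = (n + 2)*(n^2 + n - 12) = (n - 3)*(n + 2)*(n + 4)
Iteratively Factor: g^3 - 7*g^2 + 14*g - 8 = (g - 4)*(g^2 - 3*g + 2) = (g - 4)*(g - 2)*(g - 1)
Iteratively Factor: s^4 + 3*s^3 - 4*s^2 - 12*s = (s + 2)*(s^3 + s^2 - 6*s) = s*(s + 2)*(s^2 + s - 6) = s*(s + 2)*(s + 3)*(s - 2)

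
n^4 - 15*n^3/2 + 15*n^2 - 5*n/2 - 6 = (n - 4)*(n - 3)*(n - 1)*(n + 1/2)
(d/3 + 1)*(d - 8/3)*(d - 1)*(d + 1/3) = d^4/3 - d^3/9 - 77*d^2/27 + 47*d/27 + 8/9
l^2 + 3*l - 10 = (l - 2)*(l + 5)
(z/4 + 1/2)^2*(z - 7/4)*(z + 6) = z^4/16 + 33*z^3/64 + 21*z^2/32 - 25*z/16 - 21/8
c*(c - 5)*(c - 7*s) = c^3 - 7*c^2*s - 5*c^2 + 35*c*s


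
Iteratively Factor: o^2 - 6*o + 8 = (o - 2)*(o - 4)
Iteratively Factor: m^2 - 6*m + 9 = (m - 3)*(m - 3)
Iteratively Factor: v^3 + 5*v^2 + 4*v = (v)*(v^2 + 5*v + 4) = v*(v + 1)*(v + 4)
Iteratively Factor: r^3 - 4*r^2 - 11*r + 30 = (r - 2)*(r^2 - 2*r - 15) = (r - 5)*(r - 2)*(r + 3)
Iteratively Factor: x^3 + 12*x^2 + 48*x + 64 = (x + 4)*(x^2 + 8*x + 16) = (x + 4)^2*(x + 4)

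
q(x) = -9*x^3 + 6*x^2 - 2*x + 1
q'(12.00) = -3746.00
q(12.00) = -14711.00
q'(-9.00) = -2297.00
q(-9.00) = 7066.00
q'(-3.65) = -405.51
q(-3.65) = 525.88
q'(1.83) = -70.46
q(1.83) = -37.72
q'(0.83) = -10.64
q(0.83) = -1.67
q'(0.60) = -4.52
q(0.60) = 0.02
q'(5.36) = -713.38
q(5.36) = -1223.26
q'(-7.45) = -1589.97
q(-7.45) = 4070.36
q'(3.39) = -271.61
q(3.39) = -287.45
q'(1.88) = -74.87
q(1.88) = -41.36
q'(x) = -27*x^2 + 12*x - 2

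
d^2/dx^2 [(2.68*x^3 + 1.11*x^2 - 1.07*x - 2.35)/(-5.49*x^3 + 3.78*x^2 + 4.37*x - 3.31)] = (2.27373675443232e-13*x^7 - 178.142814*x^6 - 192.280662*x^5 + 1141.347942*x^4 - 548.724176*x^3 - 220.874298*x^2 - 119.159862*x + 155.192806)/(165.469149*x^9 - 341.788734*x^8 - 159.806763*x^7 + 789.403725*x^6 - 284.933673*x^5 - 551.142252*x^4 + 425.05291*x^3 + 65.390043*x^2 - 143.634471*x + 36.264691)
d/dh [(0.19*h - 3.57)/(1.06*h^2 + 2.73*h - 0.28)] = (-0.2014*h^2 + 7.5684*h + 9.6929)/(1.1236*h^4 + 5.7876*h^3 + 6.8593*h^2 - 1.5288*h + 0.0784)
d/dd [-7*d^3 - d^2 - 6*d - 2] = -21*d^2 - 2*d - 6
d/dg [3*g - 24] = 3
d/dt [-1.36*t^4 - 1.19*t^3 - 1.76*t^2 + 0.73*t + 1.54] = -5.44*t^3 - 3.57*t^2 - 3.52*t + 0.73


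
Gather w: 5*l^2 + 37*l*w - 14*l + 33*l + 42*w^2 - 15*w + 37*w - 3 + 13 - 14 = 5*l^2 + 19*l + 42*w^2 + w*(37*l + 22) - 4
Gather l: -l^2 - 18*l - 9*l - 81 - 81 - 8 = -l^2 - 27*l - 170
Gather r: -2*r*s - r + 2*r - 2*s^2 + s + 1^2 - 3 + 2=r*(1 - 2*s) - 2*s^2 + s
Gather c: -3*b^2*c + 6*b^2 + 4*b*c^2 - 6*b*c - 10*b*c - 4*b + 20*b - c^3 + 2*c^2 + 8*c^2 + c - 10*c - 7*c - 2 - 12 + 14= 6*b^2 + 16*b - c^3 + c^2*(4*b + 10) + c*(-3*b^2 - 16*b - 16)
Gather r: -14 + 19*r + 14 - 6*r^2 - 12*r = -6*r^2 + 7*r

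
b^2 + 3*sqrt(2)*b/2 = b*(b + 3*sqrt(2)/2)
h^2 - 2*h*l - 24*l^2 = (h - 6*l)*(h + 4*l)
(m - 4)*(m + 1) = m^2 - 3*m - 4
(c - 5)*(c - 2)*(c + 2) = c^3 - 5*c^2 - 4*c + 20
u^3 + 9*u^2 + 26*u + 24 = (u + 2)*(u + 3)*(u + 4)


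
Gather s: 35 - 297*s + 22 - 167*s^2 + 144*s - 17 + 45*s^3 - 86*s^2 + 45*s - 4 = 45*s^3 - 253*s^2 - 108*s + 36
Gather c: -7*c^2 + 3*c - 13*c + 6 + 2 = -7*c^2 - 10*c + 8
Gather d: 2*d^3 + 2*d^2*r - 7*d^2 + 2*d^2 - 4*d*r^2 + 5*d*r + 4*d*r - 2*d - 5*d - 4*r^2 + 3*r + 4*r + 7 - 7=2*d^3 + d^2*(2*r - 5) + d*(-4*r^2 + 9*r - 7) - 4*r^2 + 7*r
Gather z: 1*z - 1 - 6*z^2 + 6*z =-6*z^2 + 7*z - 1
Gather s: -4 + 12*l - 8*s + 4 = 12*l - 8*s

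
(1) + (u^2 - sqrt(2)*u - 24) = u^2 - sqrt(2)*u - 23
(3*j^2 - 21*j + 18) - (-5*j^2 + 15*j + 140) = 8*j^2 - 36*j - 122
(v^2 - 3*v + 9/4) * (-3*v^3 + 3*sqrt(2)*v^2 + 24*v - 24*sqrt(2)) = -3*v^5 + 3*sqrt(2)*v^4 + 9*v^4 - 9*sqrt(2)*v^3 + 69*v^3/4 - 72*v^2 - 69*sqrt(2)*v^2/4 + 54*v + 72*sqrt(2)*v - 54*sqrt(2)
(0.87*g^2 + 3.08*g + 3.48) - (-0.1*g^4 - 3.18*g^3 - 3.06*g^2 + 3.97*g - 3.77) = 0.1*g^4 + 3.18*g^3 + 3.93*g^2 - 0.89*g + 7.25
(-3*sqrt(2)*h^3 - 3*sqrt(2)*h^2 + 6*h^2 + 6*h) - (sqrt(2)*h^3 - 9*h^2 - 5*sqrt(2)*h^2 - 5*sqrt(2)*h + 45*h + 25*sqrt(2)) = -4*sqrt(2)*h^3 + 2*sqrt(2)*h^2 + 15*h^2 - 39*h + 5*sqrt(2)*h - 25*sqrt(2)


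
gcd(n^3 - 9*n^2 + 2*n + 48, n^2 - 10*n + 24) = 1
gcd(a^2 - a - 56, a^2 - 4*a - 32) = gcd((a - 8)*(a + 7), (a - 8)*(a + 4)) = a - 8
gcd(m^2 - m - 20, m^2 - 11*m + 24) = 1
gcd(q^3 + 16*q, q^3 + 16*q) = q^3 + 16*q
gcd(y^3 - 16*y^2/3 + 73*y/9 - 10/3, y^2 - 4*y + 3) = y - 3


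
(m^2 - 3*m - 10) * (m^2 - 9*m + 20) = m^4 - 12*m^3 + 37*m^2 + 30*m - 200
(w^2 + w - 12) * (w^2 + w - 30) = w^4 + 2*w^3 - 41*w^2 - 42*w + 360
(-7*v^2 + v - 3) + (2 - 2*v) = -7*v^2 - v - 1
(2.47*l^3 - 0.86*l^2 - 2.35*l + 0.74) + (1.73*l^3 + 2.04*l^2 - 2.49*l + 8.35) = 4.2*l^3 + 1.18*l^2 - 4.84*l + 9.09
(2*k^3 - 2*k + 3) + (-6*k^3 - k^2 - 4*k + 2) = -4*k^3 - k^2 - 6*k + 5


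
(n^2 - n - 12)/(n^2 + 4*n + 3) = (n - 4)/(n + 1)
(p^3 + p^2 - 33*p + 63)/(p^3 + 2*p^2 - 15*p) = (p^2 + 4*p - 21)/(p*(p + 5))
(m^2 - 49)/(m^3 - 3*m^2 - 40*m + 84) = (m + 7)/(m^2 + 4*m - 12)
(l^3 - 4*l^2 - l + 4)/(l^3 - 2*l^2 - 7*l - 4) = (l - 1)/(l + 1)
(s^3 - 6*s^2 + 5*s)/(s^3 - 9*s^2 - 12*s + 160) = s*(s - 1)/(s^2 - 4*s - 32)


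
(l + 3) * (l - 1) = l^2 + 2*l - 3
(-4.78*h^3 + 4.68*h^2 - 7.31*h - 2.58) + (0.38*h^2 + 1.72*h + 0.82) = -4.78*h^3 + 5.06*h^2 - 5.59*h - 1.76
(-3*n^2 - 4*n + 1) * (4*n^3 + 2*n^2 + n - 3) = -12*n^5 - 22*n^4 - 7*n^3 + 7*n^2 + 13*n - 3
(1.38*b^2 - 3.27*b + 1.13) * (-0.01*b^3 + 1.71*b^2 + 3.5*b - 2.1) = -0.0138*b^5 + 2.3925*b^4 - 0.773000000000001*b^3 - 12.4107*b^2 + 10.822*b - 2.373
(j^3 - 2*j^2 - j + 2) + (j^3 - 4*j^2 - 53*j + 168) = 2*j^3 - 6*j^2 - 54*j + 170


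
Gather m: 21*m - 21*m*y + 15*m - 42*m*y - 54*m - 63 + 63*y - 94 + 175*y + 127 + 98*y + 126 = m*(-63*y - 18) + 336*y + 96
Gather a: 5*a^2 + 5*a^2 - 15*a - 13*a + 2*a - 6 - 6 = 10*a^2 - 26*a - 12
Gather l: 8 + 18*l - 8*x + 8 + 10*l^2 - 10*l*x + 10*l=10*l^2 + l*(28 - 10*x) - 8*x + 16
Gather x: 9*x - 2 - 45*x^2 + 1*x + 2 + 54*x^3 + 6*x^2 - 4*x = 54*x^3 - 39*x^2 + 6*x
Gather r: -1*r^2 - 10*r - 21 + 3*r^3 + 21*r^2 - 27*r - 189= 3*r^3 + 20*r^2 - 37*r - 210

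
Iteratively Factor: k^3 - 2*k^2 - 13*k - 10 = (k + 2)*(k^2 - 4*k - 5) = (k + 1)*(k + 2)*(k - 5)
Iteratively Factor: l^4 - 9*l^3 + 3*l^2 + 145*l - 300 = (l - 5)*(l^3 - 4*l^2 - 17*l + 60) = (l - 5)*(l - 3)*(l^2 - l - 20) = (l - 5)*(l - 3)*(l + 4)*(l - 5)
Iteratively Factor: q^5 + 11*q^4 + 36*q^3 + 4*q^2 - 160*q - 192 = (q + 4)*(q^4 + 7*q^3 + 8*q^2 - 28*q - 48) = (q - 2)*(q + 4)*(q^3 + 9*q^2 + 26*q + 24) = (q - 2)*(q + 3)*(q + 4)*(q^2 + 6*q + 8) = (q - 2)*(q + 2)*(q + 3)*(q + 4)*(q + 4)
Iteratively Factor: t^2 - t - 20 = (t - 5)*(t + 4)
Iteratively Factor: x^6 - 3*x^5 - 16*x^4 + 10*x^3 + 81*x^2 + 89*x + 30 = (x + 2)*(x^5 - 5*x^4 - 6*x^3 + 22*x^2 + 37*x + 15) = (x - 3)*(x + 2)*(x^4 - 2*x^3 - 12*x^2 - 14*x - 5) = (x - 3)*(x + 1)*(x + 2)*(x^3 - 3*x^2 - 9*x - 5) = (x - 5)*(x - 3)*(x + 1)*(x + 2)*(x^2 + 2*x + 1) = (x - 5)*(x - 3)*(x + 1)^2*(x + 2)*(x + 1)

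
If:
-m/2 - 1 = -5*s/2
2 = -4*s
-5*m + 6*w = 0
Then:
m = -9/2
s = -1/2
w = -15/4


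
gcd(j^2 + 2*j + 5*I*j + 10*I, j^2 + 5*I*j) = j + 5*I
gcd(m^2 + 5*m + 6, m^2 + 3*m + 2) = m + 2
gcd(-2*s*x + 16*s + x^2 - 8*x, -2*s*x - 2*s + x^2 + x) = -2*s + x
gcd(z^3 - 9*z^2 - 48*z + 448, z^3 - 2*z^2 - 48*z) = z - 8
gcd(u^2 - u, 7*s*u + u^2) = u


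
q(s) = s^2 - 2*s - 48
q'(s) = 2*s - 2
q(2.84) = -45.61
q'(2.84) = 3.68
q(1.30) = -48.91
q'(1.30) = 0.60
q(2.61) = -46.41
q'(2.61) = 3.22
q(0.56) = -48.81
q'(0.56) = -0.88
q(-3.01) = -32.92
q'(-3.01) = -8.02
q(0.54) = -48.79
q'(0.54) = -0.92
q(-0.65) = -46.28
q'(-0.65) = -3.30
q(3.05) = -44.80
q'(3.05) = 4.10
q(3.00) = -45.00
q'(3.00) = 4.00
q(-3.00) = -33.00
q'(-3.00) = -8.00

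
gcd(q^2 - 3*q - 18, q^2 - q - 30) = q - 6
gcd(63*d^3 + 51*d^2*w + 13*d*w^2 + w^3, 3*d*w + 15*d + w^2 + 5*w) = 3*d + w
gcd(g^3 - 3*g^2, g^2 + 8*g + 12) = 1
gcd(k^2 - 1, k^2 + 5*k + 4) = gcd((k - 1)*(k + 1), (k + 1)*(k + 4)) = k + 1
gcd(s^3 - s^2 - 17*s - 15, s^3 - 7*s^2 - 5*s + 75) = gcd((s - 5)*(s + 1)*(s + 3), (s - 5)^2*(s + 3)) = s^2 - 2*s - 15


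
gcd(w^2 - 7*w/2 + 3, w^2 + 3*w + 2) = 1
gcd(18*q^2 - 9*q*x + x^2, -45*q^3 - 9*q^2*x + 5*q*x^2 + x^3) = -3*q + x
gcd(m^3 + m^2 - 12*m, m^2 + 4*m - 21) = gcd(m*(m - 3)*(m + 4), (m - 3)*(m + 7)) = m - 3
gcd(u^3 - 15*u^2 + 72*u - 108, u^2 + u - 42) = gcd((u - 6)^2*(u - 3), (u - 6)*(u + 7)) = u - 6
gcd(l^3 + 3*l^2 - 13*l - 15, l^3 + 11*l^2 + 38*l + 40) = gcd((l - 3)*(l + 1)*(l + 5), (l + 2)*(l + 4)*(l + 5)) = l + 5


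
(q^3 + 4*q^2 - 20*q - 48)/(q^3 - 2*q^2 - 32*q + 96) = (q + 2)/(q - 4)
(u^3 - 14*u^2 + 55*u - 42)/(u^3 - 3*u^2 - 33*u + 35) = (u - 6)/(u + 5)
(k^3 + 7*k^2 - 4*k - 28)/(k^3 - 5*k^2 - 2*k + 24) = (k^2 + 5*k - 14)/(k^2 - 7*k + 12)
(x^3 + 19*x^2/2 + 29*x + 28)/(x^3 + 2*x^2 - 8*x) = (x^2 + 11*x/2 + 7)/(x*(x - 2))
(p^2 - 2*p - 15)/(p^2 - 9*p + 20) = (p + 3)/(p - 4)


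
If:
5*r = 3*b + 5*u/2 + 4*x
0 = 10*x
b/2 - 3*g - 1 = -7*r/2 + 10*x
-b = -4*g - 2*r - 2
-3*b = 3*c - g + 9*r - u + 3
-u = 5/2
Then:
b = 23/11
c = -5189/1320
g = 9/440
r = 1/220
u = -5/2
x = 0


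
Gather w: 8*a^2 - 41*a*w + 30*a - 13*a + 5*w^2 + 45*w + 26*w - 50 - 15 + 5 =8*a^2 + 17*a + 5*w^2 + w*(71 - 41*a) - 60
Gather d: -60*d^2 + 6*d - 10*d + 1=-60*d^2 - 4*d + 1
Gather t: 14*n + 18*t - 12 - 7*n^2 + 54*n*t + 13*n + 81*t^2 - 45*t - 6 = -7*n^2 + 27*n + 81*t^2 + t*(54*n - 27) - 18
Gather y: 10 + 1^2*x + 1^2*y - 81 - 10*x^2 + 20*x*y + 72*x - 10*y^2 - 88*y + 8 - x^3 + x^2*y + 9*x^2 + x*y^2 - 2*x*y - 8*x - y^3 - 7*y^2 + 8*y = -x^3 - x^2 + 65*x - y^3 + y^2*(x - 17) + y*(x^2 + 18*x - 79) - 63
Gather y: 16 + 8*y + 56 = 8*y + 72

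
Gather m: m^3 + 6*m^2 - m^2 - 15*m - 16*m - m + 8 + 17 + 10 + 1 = m^3 + 5*m^2 - 32*m + 36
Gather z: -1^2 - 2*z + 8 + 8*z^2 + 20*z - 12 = 8*z^2 + 18*z - 5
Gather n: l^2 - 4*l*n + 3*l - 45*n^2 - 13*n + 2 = l^2 + 3*l - 45*n^2 + n*(-4*l - 13) + 2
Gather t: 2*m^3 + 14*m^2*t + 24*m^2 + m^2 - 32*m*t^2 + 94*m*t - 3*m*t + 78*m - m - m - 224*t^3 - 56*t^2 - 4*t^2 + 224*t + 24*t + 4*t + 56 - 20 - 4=2*m^3 + 25*m^2 + 76*m - 224*t^3 + t^2*(-32*m - 60) + t*(14*m^2 + 91*m + 252) + 32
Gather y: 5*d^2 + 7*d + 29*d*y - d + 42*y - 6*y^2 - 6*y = 5*d^2 + 6*d - 6*y^2 + y*(29*d + 36)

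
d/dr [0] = 0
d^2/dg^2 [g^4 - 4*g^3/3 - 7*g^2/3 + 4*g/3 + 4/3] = 12*g^2 - 8*g - 14/3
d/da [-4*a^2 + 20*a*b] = -8*a + 20*b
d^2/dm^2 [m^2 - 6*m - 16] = 2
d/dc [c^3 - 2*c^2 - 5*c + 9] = 3*c^2 - 4*c - 5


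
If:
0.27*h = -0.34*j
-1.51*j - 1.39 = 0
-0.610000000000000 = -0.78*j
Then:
No Solution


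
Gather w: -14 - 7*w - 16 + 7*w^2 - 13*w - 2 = 7*w^2 - 20*w - 32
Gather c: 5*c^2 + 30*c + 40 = 5*c^2 + 30*c + 40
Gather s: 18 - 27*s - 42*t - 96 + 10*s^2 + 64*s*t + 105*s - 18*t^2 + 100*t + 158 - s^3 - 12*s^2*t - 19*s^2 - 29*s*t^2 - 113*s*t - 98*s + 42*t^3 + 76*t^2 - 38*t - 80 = -s^3 + s^2*(-12*t - 9) + s*(-29*t^2 - 49*t - 20) + 42*t^3 + 58*t^2 + 20*t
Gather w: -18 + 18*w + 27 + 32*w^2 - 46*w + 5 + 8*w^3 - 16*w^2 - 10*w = 8*w^3 + 16*w^2 - 38*w + 14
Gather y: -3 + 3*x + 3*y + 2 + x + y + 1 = 4*x + 4*y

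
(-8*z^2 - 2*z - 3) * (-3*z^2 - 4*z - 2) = 24*z^4 + 38*z^3 + 33*z^2 + 16*z + 6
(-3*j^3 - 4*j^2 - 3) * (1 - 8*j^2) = 24*j^5 + 32*j^4 - 3*j^3 + 20*j^2 - 3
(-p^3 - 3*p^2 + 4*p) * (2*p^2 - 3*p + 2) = -2*p^5 - 3*p^4 + 15*p^3 - 18*p^2 + 8*p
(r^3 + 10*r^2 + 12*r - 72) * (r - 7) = r^4 + 3*r^3 - 58*r^2 - 156*r + 504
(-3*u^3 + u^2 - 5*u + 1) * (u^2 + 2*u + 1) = -3*u^5 - 5*u^4 - 6*u^3 - 8*u^2 - 3*u + 1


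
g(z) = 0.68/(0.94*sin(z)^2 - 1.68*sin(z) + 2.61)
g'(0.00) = 0.17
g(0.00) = 0.26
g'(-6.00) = 0.15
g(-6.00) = 0.31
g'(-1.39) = 0.02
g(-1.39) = 0.13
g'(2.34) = -0.04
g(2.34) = 0.36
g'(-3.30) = -0.17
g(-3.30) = 0.29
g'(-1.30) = 0.02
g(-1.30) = 0.13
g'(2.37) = -0.05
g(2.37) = 0.36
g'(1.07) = 0.00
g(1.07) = 0.37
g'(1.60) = 0.00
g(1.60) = 0.36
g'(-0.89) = 0.07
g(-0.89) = 0.15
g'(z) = 0.68*(-1.88*sin(z)*cos(z) + 1.68*cos(z))/(0.94*sin(z)^2 - 1.68*sin(z) + 2.61)^2 = (1.1424 - 1.2784*sin(z))*cos(z)/(0.94*sin(z)^2 - 1.68*sin(z) + 2.61)^2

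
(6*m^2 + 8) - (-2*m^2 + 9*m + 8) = 8*m^2 - 9*m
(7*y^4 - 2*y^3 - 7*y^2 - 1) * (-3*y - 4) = -21*y^5 - 22*y^4 + 29*y^3 + 28*y^2 + 3*y + 4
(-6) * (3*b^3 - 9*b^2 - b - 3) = -18*b^3 + 54*b^2 + 6*b + 18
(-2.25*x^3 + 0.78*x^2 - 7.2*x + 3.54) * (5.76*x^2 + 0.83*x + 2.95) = -12.96*x^5 + 2.6253*x^4 - 47.4621*x^3 + 16.7154*x^2 - 18.3018*x + 10.443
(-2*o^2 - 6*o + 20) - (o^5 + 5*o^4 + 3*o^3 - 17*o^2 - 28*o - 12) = -o^5 - 5*o^4 - 3*o^3 + 15*o^2 + 22*o + 32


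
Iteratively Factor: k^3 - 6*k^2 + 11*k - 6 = (k - 1)*(k^2 - 5*k + 6) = (k - 2)*(k - 1)*(k - 3)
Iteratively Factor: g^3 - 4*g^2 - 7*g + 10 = (g + 2)*(g^2 - 6*g + 5) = (g - 5)*(g + 2)*(g - 1)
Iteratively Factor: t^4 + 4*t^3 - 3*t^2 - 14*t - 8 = (t - 2)*(t^3 + 6*t^2 + 9*t + 4) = (t - 2)*(t + 1)*(t^2 + 5*t + 4) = (t - 2)*(t + 1)*(t + 4)*(t + 1)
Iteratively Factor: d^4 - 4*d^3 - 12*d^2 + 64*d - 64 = (d + 4)*(d^3 - 8*d^2 + 20*d - 16) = (d - 2)*(d + 4)*(d^2 - 6*d + 8) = (d - 2)^2*(d + 4)*(d - 4)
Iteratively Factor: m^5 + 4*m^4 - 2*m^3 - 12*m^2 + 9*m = (m + 3)*(m^4 + m^3 - 5*m^2 + 3*m) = (m - 1)*(m + 3)*(m^3 + 2*m^2 - 3*m) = m*(m - 1)*(m + 3)*(m^2 + 2*m - 3) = m*(m - 1)*(m + 3)^2*(m - 1)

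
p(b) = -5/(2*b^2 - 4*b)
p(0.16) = 8.49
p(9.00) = -0.04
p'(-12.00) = 0.00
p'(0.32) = -11.76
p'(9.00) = 0.01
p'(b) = -5*(4 - 4*b)/(2*b^2 - 4*b)^2 = 5*(b - 1)/(b^2*(b - 2)^2)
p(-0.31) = -3.49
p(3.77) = -0.37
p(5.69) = -0.12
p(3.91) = -0.33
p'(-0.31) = -12.77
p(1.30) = 2.75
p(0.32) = 4.65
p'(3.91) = 0.26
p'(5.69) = 0.05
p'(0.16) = -48.46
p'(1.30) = 1.81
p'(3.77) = 0.31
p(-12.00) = -0.01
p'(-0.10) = -124.72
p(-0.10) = -11.90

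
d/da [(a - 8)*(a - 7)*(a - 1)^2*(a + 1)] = 5*a^4 - 64*a^3 + 210*a^2 - 80*a - 71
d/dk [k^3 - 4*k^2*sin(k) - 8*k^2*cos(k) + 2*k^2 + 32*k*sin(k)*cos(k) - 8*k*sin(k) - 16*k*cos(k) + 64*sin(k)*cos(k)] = 8*k^2*sin(k) - 4*k^2*cos(k) + 3*k^2 + 8*k*sin(k) - 24*k*cos(k) + 32*k*cos(2*k) + 4*k - 8*sin(k) + 16*sin(2*k) - 16*cos(k) + 64*cos(2*k)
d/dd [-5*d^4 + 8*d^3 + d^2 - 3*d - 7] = -20*d^3 + 24*d^2 + 2*d - 3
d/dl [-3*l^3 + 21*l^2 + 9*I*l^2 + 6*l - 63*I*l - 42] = -9*l^2 + l*(42 + 18*I) + 6 - 63*I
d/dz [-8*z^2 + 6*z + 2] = 6 - 16*z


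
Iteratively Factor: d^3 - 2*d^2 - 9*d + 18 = (d + 3)*(d^2 - 5*d + 6) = (d - 3)*(d + 3)*(d - 2)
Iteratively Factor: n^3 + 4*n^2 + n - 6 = (n + 3)*(n^2 + n - 2) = (n - 1)*(n + 3)*(n + 2)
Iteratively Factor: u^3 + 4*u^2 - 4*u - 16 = (u + 4)*(u^2 - 4) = (u - 2)*(u + 4)*(u + 2)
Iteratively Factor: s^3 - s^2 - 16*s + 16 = (s - 4)*(s^2 + 3*s - 4) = (s - 4)*(s + 4)*(s - 1)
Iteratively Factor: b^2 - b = (b)*(b - 1)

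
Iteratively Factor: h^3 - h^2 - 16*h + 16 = (h + 4)*(h^2 - 5*h + 4) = (h - 4)*(h + 4)*(h - 1)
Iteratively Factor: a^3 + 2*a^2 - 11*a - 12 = (a + 4)*(a^2 - 2*a - 3) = (a - 3)*(a + 4)*(a + 1)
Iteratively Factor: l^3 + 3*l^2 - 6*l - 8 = (l - 2)*(l^2 + 5*l + 4) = (l - 2)*(l + 4)*(l + 1)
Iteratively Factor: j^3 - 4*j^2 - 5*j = (j - 5)*(j^2 + j) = j*(j - 5)*(j + 1)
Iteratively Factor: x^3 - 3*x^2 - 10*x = (x + 2)*(x^2 - 5*x) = (x - 5)*(x + 2)*(x)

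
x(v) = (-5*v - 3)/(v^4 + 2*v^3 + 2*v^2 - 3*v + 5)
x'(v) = (-5*v - 3)*(-4*v^3 - 6*v^2 - 4*v + 3)/(v^4 + 2*v^3 + 2*v^2 - 3*v + 5)^2 - 5/(v^4 + 2*v^3 + 2*v^2 - 3*v + 5)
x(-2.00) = 0.37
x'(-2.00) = 0.11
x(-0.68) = 0.05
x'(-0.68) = -0.63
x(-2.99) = 0.20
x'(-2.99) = 0.15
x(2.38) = -0.22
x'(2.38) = 0.23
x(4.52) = -0.04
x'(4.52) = 0.02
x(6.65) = -0.01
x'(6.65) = 0.01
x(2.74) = -0.15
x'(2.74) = 0.14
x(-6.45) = 0.02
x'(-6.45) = 0.01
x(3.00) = -0.12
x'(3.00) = 0.11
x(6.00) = -0.02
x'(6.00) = 0.01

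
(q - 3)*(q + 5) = q^2 + 2*q - 15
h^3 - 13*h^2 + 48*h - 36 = (h - 6)^2*(h - 1)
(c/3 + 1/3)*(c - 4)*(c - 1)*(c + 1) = c^4/3 - c^3 - 5*c^2/3 + c + 4/3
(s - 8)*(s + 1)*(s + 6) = s^3 - s^2 - 50*s - 48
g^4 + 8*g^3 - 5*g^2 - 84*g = g*(g - 3)*(g + 4)*(g + 7)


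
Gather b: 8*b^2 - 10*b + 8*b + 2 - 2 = 8*b^2 - 2*b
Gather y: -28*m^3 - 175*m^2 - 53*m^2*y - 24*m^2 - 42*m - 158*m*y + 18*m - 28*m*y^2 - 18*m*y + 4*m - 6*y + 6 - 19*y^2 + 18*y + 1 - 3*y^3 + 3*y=-28*m^3 - 199*m^2 - 20*m - 3*y^3 + y^2*(-28*m - 19) + y*(-53*m^2 - 176*m + 15) + 7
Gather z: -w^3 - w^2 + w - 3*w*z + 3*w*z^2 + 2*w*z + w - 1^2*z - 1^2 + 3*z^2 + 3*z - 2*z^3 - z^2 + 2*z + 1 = -w^3 - w^2 + 2*w - 2*z^3 + z^2*(3*w + 2) + z*(4 - w)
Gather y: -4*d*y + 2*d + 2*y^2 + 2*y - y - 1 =2*d + 2*y^2 + y*(1 - 4*d) - 1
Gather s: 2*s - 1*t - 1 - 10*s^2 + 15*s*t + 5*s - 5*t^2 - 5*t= -10*s^2 + s*(15*t + 7) - 5*t^2 - 6*t - 1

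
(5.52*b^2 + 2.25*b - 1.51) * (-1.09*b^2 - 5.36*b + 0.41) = -6.0168*b^4 - 32.0397*b^3 - 8.1509*b^2 + 9.0161*b - 0.6191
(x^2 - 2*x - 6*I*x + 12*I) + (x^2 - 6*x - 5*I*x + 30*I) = 2*x^2 - 8*x - 11*I*x + 42*I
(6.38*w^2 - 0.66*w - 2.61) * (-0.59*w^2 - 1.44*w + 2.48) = -3.7642*w^4 - 8.7978*w^3 + 18.3127*w^2 + 2.1216*w - 6.4728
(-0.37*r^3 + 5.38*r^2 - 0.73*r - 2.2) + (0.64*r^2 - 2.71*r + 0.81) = -0.37*r^3 + 6.02*r^2 - 3.44*r - 1.39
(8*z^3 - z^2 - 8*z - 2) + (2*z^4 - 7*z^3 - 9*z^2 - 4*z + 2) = 2*z^4 + z^3 - 10*z^2 - 12*z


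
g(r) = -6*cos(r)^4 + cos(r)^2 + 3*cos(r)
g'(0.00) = 0.00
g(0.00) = -2.00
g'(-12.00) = 5.22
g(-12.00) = 0.20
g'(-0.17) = -3.05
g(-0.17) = -1.73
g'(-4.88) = -3.18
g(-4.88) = 0.52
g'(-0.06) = -1.13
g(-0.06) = -1.97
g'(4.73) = 3.03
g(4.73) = 0.05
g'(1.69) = -2.78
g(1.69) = -0.34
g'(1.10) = -1.49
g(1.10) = 1.31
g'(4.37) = 3.05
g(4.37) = -0.97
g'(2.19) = -5.32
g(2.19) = -2.09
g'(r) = 24*sin(r)*cos(r)^3 - 2*sin(r)*cos(r) - 3*sin(r)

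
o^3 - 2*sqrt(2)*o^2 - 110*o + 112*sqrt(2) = (o - 8*sqrt(2))*(o - sqrt(2))*(o + 7*sqrt(2))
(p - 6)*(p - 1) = p^2 - 7*p + 6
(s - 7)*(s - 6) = s^2 - 13*s + 42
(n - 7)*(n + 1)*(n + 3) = n^3 - 3*n^2 - 25*n - 21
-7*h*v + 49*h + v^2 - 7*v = (-7*h + v)*(v - 7)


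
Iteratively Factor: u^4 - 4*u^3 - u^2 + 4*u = (u - 1)*(u^3 - 3*u^2 - 4*u) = u*(u - 1)*(u^2 - 3*u - 4) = u*(u - 1)*(u + 1)*(u - 4)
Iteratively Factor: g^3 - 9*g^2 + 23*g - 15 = (g - 3)*(g^2 - 6*g + 5) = (g - 5)*(g - 3)*(g - 1)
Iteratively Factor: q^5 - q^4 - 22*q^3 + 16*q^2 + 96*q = (q - 4)*(q^4 + 3*q^3 - 10*q^2 - 24*q) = (q - 4)*(q - 3)*(q^3 + 6*q^2 + 8*q) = (q - 4)*(q - 3)*(q + 2)*(q^2 + 4*q) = q*(q - 4)*(q - 3)*(q + 2)*(q + 4)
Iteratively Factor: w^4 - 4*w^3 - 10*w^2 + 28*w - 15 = (w - 5)*(w^3 + w^2 - 5*w + 3) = (w - 5)*(w - 1)*(w^2 + 2*w - 3) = (w - 5)*(w - 1)^2*(w + 3)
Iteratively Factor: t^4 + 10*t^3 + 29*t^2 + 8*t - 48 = (t + 3)*(t^3 + 7*t^2 + 8*t - 16) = (t + 3)*(t + 4)*(t^2 + 3*t - 4) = (t - 1)*(t + 3)*(t + 4)*(t + 4)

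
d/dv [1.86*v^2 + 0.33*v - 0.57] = 3.72*v + 0.33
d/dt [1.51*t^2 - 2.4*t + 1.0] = 3.02*t - 2.4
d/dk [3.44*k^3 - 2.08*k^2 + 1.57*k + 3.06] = 10.32*k^2 - 4.16*k + 1.57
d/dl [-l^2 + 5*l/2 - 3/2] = 5/2 - 2*l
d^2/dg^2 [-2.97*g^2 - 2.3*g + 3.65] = -5.94000000000000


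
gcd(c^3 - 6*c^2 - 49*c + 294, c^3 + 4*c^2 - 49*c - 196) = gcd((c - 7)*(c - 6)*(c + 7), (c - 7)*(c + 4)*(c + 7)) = c^2 - 49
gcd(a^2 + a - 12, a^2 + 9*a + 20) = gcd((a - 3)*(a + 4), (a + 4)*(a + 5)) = a + 4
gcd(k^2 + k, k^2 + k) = k^2 + k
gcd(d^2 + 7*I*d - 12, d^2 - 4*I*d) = 1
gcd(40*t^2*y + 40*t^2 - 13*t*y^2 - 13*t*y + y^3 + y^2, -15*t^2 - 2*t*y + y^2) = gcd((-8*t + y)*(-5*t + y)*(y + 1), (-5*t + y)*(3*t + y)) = -5*t + y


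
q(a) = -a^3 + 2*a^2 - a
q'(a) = -3*a^2 + 4*a - 1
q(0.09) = -0.07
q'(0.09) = -0.66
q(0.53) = -0.12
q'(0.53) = 0.28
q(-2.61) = 34.01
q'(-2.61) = -31.88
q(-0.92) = 3.39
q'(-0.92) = -7.22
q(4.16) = -41.54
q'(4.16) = -36.28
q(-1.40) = 8.06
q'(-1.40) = -12.48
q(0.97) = -0.00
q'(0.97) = 0.06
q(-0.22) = 0.33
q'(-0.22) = -2.03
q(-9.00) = 900.00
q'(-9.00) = -280.00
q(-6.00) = 294.00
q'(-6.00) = -133.00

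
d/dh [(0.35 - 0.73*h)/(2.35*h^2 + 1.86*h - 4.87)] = (1.7155*h^2 - 1.645*h + 2.9041)/(5.5225*h^4 + 8.742*h^3 - 19.4294*h^2 - 18.1164*h + 23.7169)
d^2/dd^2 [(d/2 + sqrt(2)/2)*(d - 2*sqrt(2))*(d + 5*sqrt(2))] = 3*d + 4*sqrt(2)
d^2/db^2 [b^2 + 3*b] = 2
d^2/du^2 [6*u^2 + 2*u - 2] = 12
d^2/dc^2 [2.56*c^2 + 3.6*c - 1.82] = 5.12000000000000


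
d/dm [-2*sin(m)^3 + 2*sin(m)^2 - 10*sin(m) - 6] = 2*(-3*sin(m)^2 + 2*sin(m) - 5)*cos(m)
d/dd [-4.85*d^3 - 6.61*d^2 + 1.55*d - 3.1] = -14.55*d^2 - 13.22*d + 1.55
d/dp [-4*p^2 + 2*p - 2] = 2 - 8*p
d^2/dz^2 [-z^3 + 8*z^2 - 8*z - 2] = 16 - 6*z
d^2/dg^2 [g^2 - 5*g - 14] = 2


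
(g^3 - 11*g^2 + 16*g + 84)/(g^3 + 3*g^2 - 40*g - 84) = (g - 7)/(g + 7)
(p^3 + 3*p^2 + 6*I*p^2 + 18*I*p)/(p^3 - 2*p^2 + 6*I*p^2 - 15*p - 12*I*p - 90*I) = p/(p - 5)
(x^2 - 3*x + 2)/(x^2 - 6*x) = (x^2 - 3*x + 2)/(x*(x - 6))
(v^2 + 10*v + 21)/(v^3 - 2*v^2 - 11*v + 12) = (v + 7)/(v^2 - 5*v + 4)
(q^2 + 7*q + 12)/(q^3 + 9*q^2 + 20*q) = (q + 3)/(q*(q + 5))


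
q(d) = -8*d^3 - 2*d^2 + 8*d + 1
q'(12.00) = -3496.00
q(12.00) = -14015.00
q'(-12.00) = -3400.00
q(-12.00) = 13441.00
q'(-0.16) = 8.03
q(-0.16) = -0.30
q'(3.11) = -236.57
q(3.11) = -234.11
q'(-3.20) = -224.96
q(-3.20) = 217.06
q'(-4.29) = -416.54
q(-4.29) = 561.50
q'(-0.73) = -1.87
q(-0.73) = -2.79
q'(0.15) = 6.86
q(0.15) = 2.13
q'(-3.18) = -221.98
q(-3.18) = 212.59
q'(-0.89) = -7.45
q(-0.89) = -2.06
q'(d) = -24*d^2 - 4*d + 8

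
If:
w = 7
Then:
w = 7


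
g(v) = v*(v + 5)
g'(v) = 2*v + 5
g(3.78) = 33.19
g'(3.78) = 12.56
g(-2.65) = -6.23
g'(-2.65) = -0.30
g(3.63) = 31.33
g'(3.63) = 12.26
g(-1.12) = -4.35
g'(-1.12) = 2.76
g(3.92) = 34.97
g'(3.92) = 12.84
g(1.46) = 9.43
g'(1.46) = 7.92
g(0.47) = 2.57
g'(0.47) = 5.94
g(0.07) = 0.35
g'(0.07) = 5.14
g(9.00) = 126.00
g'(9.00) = 23.00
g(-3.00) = -6.00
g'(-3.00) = -1.00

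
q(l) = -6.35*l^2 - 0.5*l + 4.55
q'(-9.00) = 113.80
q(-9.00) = -505.30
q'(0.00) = -0.50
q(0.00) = 4.55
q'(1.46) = -19.04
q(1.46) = -9.72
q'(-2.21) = 27.57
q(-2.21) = -25.36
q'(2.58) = -33.27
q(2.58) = -39.01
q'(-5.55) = 69.98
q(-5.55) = -188.27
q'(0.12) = -2.02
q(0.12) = 4.40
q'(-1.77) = 21.98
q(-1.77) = -14.46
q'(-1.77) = 21.98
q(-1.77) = -14.46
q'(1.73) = -22.47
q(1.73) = -15.32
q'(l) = -12.7*l - 0.5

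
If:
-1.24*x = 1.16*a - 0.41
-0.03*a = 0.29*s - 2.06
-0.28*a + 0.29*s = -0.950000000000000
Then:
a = 9.71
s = 6.10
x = -8.75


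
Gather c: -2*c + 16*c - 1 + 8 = 14*c + 7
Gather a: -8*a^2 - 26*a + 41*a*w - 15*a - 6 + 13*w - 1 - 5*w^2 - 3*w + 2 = -8*a^2 + a*(41*w - 41) - 5*w^2 + 10*w - 5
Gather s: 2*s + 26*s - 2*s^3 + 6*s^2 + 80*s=-2*s^3 + 6*s^2 + 108*s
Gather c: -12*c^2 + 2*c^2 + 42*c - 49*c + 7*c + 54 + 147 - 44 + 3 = 160 - 10*c^2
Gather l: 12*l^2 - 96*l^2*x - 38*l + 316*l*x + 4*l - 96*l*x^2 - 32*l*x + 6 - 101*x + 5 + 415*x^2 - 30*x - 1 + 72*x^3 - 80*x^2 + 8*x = l^2*(12 - 96*x) + l*(-96*x^2 + 284*x - 34) + 72*x^3 + 335*x^2 - 123*x + 10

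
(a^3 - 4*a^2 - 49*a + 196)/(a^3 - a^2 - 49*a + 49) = (a - 4)/(a - 1)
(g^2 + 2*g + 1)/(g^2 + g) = (g + 1)/g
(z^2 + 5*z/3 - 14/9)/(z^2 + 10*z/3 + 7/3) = (z - 2/3)/(z + 1)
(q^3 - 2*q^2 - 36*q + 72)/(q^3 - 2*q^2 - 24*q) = (q^2 + 4*q - 12)/(q*(q + 4))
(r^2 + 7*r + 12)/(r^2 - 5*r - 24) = (r + 4)/(r - 8)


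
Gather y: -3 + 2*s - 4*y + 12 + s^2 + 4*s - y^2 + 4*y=s^2 + 6*s - y^2 + 9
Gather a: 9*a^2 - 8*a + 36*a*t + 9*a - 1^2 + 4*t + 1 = 9*a^2 + a*(36*t + 1) + 4*t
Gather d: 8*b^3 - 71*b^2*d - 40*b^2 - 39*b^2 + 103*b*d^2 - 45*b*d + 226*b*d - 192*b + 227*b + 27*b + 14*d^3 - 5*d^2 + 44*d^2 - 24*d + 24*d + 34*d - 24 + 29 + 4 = 8*b^3 - 79*b^2 + 62*b + 14*d^3 + d^2*(103*b + 39) + d*(-71*b^2 + 181*b + 34) + 9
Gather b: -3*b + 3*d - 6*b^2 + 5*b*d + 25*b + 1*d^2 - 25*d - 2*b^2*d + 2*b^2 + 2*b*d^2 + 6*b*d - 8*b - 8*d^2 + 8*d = b^2*(-2*d - 4) + b*(2*d^2 + 11*d + 14) - 7*d^2 - 14*d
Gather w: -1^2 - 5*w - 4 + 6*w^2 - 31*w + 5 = 6*w^2 - 36*w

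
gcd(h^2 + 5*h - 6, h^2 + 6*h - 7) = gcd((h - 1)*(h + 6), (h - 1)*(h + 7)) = h - 1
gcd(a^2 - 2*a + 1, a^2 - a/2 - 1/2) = a - 1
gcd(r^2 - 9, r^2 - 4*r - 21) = r + 3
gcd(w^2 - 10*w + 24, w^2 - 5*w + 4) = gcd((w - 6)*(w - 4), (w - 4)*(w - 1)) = w - 4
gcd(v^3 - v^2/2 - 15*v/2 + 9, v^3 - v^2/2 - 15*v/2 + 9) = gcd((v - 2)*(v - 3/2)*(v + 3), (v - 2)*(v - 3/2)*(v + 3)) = v^3 - v^2/2 - 15*v/2 + 9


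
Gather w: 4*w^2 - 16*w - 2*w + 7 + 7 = 4*w^2 - 18*w + 14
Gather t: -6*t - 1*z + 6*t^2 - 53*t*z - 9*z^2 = 6*t^2 + t*(-53*z - 6) - 9*z^2 - z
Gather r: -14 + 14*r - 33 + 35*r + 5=49*r - 42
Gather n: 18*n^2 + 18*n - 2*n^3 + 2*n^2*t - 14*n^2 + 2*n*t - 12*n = -2*n^3 + n^2*(2*t + 4) + n*(2*t + 6)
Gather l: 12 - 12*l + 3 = 15 - 12*l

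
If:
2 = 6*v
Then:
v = 1/3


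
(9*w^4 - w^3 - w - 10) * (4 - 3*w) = -27*w^5 + 39*w^4 - 4*w^3 + 3*w^2 + 26*w - 40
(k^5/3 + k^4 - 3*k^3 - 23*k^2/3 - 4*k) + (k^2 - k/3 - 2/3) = k^5/3 + k^4 - 3*k^3 - 20*k^2/3 - 13*k/3 - 2/3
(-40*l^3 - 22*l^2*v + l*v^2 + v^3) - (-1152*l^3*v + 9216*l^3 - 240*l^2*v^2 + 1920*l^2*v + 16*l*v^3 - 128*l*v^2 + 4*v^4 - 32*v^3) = 1152*l^3*v - 9256*l^3 + 240*l^2*v^2 - 1942*l^2*v - 16*l*v^3 + 129*l*v^2 - 4*v^4 + 33*v^3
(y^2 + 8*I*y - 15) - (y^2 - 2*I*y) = 10*I*y - 15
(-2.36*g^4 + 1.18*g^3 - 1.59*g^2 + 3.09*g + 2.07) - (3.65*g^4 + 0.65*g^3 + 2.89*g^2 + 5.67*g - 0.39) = -6.01*g^4 + 0.53*g^3 - 4.48*g^2 - 2.58*g + 2.46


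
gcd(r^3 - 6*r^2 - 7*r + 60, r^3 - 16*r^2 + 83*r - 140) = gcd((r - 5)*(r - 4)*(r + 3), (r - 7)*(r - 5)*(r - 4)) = r^2 - 9*r + 20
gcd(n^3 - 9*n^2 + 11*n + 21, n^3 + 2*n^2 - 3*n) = 1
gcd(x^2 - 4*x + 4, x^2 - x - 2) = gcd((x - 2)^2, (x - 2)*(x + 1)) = x - 2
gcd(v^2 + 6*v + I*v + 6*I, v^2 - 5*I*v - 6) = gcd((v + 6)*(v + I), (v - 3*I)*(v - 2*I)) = 1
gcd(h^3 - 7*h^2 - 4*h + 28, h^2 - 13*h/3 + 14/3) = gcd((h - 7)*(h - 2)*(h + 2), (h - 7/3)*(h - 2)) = h - 2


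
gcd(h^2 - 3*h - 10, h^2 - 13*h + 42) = 1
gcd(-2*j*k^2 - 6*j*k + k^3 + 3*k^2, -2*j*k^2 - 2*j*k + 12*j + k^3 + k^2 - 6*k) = 2*j*k + 6*j - k^2 - 3*k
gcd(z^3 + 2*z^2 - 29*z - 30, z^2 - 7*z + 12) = 1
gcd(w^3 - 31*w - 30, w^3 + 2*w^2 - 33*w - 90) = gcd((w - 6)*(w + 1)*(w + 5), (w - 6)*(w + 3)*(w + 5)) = w^2 - w - 30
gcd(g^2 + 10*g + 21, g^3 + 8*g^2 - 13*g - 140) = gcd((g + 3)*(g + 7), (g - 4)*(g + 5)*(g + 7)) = g + 7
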